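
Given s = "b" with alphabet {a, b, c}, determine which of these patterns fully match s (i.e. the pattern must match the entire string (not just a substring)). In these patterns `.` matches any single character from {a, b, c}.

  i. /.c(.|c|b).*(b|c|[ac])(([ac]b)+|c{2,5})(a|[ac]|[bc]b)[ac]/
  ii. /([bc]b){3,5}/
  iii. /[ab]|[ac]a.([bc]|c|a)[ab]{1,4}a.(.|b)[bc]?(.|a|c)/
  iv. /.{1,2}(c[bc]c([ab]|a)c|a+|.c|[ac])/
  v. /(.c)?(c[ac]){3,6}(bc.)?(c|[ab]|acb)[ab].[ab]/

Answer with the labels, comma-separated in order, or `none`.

iii

i → no match
ii → no match
iii → match
iv → no match
v → no match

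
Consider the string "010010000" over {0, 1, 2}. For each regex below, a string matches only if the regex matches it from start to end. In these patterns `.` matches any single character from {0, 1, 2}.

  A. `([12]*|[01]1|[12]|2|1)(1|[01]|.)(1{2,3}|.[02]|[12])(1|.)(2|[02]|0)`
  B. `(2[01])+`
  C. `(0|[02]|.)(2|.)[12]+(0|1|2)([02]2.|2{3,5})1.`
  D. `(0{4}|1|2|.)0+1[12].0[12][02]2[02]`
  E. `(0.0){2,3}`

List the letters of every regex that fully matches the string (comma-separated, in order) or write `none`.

E

A → no match
B → no match — must start with "2"
C → no match
D → no match
E → match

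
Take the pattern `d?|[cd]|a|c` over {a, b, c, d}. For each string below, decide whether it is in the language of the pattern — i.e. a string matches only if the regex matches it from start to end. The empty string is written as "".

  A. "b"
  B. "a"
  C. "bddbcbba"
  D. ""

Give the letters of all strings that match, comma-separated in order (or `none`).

B, D

A. "b" → no match
B. "a" → match
C. "bddbcbba" → no match
D. "" → match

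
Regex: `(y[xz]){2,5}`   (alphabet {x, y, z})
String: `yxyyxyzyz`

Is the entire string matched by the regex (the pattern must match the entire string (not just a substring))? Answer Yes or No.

No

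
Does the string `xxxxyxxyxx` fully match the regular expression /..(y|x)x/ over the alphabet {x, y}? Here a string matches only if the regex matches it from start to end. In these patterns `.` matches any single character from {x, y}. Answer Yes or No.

No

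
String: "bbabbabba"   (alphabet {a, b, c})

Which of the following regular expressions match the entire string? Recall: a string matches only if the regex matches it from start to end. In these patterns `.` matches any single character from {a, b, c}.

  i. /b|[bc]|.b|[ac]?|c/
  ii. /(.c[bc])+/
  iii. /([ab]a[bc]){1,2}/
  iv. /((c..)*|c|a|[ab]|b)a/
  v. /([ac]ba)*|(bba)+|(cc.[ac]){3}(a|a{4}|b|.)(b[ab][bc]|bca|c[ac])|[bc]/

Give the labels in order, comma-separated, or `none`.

v

i → no match
ii → no match
iii → no match
iv → no match
v → match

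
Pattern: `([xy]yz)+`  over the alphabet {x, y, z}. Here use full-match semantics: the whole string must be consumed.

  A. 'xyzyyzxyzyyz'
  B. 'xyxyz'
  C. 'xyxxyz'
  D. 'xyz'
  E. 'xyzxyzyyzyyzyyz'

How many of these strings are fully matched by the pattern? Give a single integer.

A → match
B → no match
C → no match
D → match
E → match
Total matched: 3

3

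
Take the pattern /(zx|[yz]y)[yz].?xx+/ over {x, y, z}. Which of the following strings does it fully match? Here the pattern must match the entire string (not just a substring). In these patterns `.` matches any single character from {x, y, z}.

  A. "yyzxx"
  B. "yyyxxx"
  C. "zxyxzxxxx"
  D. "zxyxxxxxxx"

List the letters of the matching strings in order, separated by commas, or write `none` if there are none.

A → match
B → match
C → no match
D → match

A, B, D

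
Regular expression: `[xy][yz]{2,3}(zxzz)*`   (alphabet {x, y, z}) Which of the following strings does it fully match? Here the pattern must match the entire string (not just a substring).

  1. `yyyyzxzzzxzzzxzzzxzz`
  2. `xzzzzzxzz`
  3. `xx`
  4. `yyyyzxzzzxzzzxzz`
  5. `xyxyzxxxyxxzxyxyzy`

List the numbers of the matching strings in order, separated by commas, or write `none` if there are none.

1 → match
2. `xzzzzzxzz` → no match
3. `xx` → no match
4 → match
5 → no match

1, 4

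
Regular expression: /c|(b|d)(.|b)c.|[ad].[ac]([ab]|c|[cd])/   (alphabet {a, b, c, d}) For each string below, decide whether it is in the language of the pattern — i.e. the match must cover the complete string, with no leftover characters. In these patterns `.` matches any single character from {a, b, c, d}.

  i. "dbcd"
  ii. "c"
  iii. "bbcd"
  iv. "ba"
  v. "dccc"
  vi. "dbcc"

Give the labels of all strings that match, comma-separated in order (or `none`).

i → match
ii → match
iii → match
iv → no match
v → match
vi → match

i, ii, iii, v, vi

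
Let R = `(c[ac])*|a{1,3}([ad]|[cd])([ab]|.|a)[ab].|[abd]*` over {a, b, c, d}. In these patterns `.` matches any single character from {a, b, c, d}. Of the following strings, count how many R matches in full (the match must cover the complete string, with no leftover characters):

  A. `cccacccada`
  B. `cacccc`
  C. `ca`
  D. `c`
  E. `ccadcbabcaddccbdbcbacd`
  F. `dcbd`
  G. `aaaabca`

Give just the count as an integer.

A → no match
B → match
C → match
D → no match
E → no match
F → no match
G → no match
Total matched: 2

2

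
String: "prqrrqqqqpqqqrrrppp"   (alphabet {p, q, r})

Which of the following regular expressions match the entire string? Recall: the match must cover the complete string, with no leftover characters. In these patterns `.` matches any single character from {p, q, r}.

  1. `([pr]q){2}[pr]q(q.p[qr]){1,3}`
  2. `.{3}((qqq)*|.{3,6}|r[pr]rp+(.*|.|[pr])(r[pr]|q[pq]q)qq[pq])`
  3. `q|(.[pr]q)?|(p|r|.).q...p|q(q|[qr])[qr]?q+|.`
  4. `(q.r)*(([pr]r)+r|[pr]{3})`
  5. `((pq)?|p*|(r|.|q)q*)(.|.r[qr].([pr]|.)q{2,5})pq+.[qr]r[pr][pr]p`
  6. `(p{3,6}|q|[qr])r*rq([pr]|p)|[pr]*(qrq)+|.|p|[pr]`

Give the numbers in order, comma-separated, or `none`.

1 → no match
2 → no match
3 → no match
4 → no match
5 → match
6 → no match

5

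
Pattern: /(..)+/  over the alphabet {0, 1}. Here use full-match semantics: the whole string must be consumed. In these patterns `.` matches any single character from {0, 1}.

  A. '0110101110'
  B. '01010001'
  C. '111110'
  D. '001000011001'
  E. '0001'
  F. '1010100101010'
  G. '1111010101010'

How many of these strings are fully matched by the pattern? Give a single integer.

5

A → match
B → match
C → match
D → match
E → match
F → no match
G → no match
Total matched: 5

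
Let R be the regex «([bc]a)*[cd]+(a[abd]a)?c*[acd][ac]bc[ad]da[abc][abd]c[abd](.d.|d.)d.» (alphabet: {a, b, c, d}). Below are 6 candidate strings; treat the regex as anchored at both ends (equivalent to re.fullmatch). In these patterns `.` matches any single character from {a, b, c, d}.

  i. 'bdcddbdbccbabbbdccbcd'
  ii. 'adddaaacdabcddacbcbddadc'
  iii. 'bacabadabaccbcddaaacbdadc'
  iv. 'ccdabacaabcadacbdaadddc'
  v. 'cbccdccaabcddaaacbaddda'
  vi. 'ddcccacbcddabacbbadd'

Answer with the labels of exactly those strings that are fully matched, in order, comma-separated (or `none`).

i → no match
ii → no match
iii → match
iv → no match
v → no match
vi → no match

iii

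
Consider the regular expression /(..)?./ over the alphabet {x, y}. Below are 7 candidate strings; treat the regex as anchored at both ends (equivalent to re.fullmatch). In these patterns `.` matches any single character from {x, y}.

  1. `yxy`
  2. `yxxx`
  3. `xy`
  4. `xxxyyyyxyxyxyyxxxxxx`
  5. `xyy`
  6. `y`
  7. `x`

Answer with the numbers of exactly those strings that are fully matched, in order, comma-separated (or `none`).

1 → match
2 → no match
3 → no match
4 → no match
5 → match
6 → match
7 → match

1, 5, 6, 7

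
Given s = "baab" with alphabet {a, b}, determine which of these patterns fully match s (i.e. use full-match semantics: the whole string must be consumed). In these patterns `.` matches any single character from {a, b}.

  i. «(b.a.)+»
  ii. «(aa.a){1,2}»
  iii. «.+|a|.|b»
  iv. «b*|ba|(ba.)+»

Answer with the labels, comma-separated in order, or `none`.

i → match
ii → no match — must start with "aa"
iii → match
iv → no match

i, iii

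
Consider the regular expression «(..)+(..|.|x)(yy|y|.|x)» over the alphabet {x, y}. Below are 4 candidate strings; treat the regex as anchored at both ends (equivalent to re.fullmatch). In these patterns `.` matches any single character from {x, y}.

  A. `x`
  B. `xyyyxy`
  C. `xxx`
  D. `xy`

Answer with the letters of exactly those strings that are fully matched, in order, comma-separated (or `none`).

A → no match
B → match
C → no match
D → no match

B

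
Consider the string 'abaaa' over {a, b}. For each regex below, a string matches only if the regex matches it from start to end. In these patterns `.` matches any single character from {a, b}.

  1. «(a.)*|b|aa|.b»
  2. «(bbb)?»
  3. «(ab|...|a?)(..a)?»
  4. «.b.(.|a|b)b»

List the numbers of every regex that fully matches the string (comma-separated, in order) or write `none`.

3

1 → no match
2 → no match
3 → match
4 → no match — must end with 'b'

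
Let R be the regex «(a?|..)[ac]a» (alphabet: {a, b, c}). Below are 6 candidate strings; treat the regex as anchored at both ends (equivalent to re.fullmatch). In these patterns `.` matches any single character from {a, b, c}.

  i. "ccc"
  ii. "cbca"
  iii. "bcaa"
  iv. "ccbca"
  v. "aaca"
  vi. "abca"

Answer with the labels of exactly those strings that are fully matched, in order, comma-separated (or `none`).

i → no match — must end with "a"
ii → match
iii → match
iv → no match
v → match
vi → match

ii, iii, v, vi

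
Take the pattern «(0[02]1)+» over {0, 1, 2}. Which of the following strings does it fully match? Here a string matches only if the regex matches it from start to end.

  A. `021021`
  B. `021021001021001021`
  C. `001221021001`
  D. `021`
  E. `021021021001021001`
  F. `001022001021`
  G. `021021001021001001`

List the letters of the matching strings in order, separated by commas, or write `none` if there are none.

A, B, D, E, G

A → match
B → match
C → no match
D → match
E → match
F → no match
G → match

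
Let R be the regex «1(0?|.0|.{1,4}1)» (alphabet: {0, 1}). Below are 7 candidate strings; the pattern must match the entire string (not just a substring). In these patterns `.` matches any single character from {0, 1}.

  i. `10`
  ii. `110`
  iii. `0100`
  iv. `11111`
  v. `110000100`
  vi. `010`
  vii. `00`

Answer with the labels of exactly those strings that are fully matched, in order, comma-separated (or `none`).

i. `10` → match
ii. `110` → match
iii. `0100` → no match — must start with `1`
iv. `11111` → match
v. `110000100` → no match
vi. `010` → no match — must start with `1`
vii. `00` → no match — must start with `1`

i, ii, iv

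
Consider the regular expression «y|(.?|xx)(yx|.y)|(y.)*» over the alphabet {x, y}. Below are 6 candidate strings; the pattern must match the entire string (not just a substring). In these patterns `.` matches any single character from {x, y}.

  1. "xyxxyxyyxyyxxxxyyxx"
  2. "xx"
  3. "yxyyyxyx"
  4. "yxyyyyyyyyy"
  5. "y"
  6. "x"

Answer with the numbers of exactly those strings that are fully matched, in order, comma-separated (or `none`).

3, 5

1 → no match
2 → no match
3 → match
4 → no match
5 → match
6 → no match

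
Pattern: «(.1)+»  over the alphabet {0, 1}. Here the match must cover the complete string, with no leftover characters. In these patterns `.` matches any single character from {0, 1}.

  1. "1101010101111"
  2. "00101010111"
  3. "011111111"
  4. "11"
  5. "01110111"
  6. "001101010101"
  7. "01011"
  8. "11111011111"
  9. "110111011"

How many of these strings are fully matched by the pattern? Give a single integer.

1 → no match
2 → no match
3 → no match
4 → match
5 → match
6 → no match
7 → no match
8 → no match
9 → no match
Total matched: 2

2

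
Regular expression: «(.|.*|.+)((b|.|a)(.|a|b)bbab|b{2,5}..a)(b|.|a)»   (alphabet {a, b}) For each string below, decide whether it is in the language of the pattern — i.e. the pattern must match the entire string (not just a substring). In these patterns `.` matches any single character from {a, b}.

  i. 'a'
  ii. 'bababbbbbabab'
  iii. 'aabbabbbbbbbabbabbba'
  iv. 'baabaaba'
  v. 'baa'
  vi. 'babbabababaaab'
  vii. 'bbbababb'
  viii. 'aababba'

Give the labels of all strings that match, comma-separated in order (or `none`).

i. 'a' → no match
ii → match
iii → no match
iv. 'baabaaba' → no match
v. 'baa' → no match
vi → no match
vii. 'bbbababb' → no match
viii. 'aababba' → no match

ii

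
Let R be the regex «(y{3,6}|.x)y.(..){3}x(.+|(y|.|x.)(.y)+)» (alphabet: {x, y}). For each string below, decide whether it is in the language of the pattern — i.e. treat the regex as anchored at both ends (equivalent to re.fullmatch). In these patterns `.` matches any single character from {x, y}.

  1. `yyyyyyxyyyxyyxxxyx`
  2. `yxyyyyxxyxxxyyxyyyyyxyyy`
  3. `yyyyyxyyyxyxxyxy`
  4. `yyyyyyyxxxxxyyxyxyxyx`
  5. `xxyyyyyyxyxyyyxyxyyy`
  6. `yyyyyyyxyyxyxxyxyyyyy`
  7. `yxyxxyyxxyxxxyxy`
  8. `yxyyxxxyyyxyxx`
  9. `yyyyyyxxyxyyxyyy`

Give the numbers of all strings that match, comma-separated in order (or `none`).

1 → match
2 → match
3 → match
4 → match
5 → match
6 → match
7 → match
8 → match
9 → match

1, 2, 3, 4, 5, 6, 7, 8, 9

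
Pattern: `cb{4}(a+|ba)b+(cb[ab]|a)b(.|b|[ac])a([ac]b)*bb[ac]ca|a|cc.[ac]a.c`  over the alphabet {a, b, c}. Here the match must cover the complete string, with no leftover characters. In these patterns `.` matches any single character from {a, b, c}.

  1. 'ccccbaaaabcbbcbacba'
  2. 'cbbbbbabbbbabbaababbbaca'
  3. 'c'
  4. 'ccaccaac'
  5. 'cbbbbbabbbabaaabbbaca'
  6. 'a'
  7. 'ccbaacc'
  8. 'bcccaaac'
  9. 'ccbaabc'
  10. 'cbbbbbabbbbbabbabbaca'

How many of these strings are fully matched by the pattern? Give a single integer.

1 → no match
2 → match
3 → no match
4 → no match
5 → match
6 → match
7 → match
8 → no match
9 → match
10 → match
Total matched: 6

6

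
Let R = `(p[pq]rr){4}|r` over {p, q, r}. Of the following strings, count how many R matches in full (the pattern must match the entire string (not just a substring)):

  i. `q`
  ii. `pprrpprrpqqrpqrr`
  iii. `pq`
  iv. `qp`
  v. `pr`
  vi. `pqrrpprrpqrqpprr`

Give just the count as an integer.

0

i. `q` → no match
ii → no match
iii. `pq` → no match
iv. `qp` → no match
v. `pr` → no match
vi → no match
Total matched: 0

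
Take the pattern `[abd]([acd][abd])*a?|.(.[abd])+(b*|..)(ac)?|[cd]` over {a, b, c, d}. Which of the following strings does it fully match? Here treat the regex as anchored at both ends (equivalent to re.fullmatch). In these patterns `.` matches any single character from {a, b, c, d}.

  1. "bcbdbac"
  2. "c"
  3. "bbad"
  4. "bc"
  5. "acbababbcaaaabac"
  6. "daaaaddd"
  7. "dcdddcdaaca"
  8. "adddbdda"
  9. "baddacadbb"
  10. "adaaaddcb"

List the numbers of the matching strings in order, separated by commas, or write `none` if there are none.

1. "bcbdbac" → match
2. "c" → match
3. "bbad" → no match
4. "bc" → no match
5 → no match
6. "daaaaddd" → no match
7. "dcdddcdaaca" → match
8. "adddbdda" → match
9. "baddacadbb" → match
10. "adaaaddcb" → match

1, 2, 7, 8, 9, 10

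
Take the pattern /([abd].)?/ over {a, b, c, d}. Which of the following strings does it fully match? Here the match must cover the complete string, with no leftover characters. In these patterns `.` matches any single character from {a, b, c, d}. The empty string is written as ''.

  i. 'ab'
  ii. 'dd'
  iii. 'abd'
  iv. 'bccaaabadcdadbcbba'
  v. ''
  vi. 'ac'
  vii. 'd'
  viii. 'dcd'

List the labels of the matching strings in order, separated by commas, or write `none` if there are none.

i → match
ii → match
iii → no match
iv → no match
v → match
vi → match
vii → no match
viii → no match

i, ii, v, vi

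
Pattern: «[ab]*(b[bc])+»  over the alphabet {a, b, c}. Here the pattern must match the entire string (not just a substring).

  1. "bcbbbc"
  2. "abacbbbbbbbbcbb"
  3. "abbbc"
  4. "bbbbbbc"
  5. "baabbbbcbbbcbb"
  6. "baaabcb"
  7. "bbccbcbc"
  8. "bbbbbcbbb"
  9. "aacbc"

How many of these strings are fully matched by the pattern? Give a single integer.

4

1 → match
2 → no match
3 → match
4 → match
5 → match
6 → no match
7 → no match
8 → no match
9 → no match
Total matched: 4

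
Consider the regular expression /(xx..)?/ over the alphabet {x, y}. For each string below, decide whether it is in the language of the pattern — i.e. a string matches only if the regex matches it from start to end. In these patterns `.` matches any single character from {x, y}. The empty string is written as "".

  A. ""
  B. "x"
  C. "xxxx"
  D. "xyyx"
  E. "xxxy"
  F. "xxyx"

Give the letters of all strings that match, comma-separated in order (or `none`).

A, C, E, F

A → match
B → no match
C → match
D → no match
E → match
F → match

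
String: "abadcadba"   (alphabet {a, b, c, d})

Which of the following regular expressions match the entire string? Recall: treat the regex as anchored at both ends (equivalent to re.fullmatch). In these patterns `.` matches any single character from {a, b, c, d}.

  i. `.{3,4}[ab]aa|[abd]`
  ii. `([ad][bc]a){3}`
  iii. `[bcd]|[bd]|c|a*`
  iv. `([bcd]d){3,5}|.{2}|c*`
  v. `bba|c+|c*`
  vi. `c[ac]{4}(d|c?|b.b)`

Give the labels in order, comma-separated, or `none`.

ii

i → no match
ii → match
iii → no match
iv → no match
v → no match
vi → no match — must start with "c"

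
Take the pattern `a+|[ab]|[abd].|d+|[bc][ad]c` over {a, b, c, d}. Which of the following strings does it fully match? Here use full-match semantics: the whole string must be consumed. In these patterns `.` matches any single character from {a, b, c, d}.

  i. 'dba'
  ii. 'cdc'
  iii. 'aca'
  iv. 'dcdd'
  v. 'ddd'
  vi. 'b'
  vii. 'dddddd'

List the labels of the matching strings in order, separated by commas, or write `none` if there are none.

i → no match
ii → match
iii → no match
iv → no match
v → match
vi → match
vii → match

ii, v, vi, vii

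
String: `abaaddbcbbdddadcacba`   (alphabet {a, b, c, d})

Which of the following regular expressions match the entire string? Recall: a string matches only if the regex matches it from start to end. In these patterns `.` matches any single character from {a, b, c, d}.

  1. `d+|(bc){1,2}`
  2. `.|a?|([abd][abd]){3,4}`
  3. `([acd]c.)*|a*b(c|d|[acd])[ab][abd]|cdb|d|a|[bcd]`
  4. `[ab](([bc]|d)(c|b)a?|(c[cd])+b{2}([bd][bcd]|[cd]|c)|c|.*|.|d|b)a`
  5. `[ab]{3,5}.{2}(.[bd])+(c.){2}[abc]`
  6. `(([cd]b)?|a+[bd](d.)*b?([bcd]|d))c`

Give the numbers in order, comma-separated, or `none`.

4, 5

1 → no match
2 → no match
3 → no match
4 → match
5 → match
6 → no match — must end with `c`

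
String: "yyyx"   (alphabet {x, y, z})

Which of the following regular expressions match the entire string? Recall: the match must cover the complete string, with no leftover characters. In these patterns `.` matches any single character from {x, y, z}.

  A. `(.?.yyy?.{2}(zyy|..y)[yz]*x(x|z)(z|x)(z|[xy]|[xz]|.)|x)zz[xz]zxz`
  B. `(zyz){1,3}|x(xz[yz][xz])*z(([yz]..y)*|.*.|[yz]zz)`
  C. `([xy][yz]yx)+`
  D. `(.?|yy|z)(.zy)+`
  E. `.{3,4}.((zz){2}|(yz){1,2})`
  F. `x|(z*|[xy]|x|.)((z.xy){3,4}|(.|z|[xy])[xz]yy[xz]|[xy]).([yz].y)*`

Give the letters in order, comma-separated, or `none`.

C

A → no match — must end with "zxz"
B → no match
C → match
D → no match — must end with "zy"
E → no match
F → no match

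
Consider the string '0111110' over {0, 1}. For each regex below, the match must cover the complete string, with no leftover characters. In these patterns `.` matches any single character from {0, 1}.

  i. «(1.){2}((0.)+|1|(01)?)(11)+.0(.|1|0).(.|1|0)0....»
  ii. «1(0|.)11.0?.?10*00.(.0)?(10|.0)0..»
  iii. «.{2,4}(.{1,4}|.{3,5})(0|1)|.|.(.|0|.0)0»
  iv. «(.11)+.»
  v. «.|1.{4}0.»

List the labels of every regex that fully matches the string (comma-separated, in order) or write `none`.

i → no match — must start with '1'
ii → no match — must start with '1'
iii → match
iv → match
v → no match

iii, iv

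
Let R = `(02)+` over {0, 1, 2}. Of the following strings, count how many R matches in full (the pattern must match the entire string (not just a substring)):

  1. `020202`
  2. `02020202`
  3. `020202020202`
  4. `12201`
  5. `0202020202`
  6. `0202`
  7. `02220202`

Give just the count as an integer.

5

1 → match
2 → match
3 → match
4 → no match — must start with `02`
5 → match
6 → match
7 → no match
Total matched: 5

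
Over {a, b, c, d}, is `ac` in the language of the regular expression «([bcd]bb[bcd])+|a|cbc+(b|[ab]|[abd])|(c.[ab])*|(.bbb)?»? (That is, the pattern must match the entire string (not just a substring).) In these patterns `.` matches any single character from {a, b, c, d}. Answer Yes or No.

No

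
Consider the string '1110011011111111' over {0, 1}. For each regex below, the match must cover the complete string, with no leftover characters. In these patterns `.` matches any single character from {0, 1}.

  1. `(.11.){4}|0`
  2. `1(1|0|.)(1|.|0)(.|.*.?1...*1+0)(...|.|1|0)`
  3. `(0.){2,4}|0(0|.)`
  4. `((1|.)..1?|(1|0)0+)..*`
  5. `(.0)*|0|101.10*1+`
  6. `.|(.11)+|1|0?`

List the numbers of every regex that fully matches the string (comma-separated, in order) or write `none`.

1, 4

1 → match
2 → no match
3 → no match — must start with '0'
4 → match
5 → no match
6 → no match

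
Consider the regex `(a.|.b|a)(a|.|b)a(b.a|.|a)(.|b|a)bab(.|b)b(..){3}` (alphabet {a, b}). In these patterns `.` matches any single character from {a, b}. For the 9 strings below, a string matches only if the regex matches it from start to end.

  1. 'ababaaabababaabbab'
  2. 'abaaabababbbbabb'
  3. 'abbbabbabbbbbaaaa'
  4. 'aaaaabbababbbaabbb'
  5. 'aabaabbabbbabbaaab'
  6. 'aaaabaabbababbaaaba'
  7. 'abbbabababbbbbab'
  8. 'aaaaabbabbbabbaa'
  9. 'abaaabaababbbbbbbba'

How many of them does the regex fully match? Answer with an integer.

3

1 → match
2 → match
3 → no match
4 → no match
5 → no match
6 → match
7 → no match
8 → no match
9 → no match
Total matched: 3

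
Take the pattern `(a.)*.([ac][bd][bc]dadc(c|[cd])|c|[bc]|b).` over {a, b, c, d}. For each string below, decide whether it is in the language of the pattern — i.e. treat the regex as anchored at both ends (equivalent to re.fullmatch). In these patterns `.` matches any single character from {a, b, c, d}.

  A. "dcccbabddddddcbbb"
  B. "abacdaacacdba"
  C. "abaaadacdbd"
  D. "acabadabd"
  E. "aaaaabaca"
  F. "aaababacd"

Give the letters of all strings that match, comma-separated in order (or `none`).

A → no match
B → no match
C → match
D → match
E → match
F → match

C, D, E, F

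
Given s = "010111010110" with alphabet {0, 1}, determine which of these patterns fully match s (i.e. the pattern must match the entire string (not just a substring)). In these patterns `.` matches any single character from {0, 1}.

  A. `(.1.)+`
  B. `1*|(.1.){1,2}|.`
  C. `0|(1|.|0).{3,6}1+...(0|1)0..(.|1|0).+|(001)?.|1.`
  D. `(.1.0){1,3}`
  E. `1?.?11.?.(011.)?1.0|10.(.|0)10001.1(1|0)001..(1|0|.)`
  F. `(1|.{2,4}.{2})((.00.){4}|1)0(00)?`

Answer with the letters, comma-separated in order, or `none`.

A → match
B → no match
C → no match
D → no match
E → no match
F → no match

A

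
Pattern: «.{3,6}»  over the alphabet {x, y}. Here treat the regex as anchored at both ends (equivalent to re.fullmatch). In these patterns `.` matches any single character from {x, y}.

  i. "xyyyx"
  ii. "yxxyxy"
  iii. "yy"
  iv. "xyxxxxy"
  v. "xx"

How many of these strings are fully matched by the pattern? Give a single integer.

i. "xyyyx" → match
ii. "yxxyxy" → match
iii. "yy" → no match
iv. "xyxxxxy" → no match
v. "xx" → no match
Total matched: 2

2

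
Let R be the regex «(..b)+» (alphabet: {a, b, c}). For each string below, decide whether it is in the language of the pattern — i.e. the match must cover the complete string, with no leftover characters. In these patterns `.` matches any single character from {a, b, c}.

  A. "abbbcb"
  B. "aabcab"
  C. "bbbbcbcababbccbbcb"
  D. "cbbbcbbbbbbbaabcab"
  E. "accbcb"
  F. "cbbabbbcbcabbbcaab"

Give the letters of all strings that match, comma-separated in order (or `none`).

A, B, C, D

A → match
B → match
C → match
D → match
E → no match
F → no match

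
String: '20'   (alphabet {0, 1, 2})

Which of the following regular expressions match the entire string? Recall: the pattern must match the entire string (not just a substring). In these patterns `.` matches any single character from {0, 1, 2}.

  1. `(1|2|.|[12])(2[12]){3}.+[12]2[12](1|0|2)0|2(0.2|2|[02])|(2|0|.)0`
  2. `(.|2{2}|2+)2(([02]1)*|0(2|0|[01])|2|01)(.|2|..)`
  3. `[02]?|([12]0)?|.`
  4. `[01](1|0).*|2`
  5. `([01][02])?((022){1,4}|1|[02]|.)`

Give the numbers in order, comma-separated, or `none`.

1 → match
2 → no match
3 → match
4 → no match
5 → no match

1, 3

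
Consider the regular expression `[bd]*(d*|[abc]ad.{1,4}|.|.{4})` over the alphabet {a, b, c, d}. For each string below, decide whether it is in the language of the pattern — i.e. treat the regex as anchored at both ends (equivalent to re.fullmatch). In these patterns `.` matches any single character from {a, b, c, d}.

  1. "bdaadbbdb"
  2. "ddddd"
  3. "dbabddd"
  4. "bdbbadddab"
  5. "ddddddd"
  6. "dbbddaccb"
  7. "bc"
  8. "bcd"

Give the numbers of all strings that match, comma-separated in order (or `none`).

1, 2, 4, 5, 6, 7

1 → match
2 → match
3 → no match
4 → match
5 → match
6 → match
7 → match
8 → no match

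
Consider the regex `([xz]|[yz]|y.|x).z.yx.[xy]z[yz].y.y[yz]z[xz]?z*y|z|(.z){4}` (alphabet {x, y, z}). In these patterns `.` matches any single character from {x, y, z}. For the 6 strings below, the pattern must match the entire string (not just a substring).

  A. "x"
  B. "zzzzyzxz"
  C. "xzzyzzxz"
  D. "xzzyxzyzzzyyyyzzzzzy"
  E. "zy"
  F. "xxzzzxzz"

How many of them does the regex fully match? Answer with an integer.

A → no match
B → match
C → no match
D → no match
E → no match
F → no match
Total matched: 1

1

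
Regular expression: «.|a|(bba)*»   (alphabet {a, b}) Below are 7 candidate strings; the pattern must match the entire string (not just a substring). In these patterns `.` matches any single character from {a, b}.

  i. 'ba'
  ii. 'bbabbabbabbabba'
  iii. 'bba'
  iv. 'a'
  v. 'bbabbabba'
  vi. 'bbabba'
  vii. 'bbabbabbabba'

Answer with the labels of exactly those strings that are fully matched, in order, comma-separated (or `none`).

ii, iii, iv, v, vi, vii

i → no match
ii → match
iii → match
iv → match
v → match
vi → match
vii → match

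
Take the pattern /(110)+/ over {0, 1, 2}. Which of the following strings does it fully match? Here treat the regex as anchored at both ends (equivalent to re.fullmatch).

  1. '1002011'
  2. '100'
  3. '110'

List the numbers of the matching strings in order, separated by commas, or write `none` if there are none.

3

1. '1002011' → no match — must start with '110'
2. '100' → no match — must start with '110'
3. '110' → match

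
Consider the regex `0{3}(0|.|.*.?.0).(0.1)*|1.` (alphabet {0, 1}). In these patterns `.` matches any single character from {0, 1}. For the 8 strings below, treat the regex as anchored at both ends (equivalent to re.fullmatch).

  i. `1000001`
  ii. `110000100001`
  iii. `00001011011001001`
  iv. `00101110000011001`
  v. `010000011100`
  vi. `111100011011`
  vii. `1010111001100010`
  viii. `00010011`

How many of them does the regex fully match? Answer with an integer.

2

i. `1000001` → no match
ii. `110000100001` → no match
iii → match
iv → no match
v. `010000011100` → no match
vi. `111100011011` → no match
vii → no match
viii. `00010011` → match
Total matched: 2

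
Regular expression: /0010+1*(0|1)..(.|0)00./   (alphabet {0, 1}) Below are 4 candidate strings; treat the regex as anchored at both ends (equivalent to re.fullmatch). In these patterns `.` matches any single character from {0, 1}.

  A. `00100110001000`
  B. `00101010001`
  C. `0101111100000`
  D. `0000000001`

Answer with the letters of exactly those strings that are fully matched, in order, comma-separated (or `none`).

A → match
B → match
C → no match — must start with `0010`
D → no match — must start with `0010`

A, B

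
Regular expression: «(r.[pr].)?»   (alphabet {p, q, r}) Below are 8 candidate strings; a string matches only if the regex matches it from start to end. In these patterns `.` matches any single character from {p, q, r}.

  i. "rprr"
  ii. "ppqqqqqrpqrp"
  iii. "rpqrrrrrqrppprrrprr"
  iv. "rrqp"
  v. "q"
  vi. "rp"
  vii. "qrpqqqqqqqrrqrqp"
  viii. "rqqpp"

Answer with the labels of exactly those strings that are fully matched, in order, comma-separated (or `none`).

i → match
ii → no match
iii → no match
iv → no match
v → no match
vi → no match
vii → no match
viii → no match

i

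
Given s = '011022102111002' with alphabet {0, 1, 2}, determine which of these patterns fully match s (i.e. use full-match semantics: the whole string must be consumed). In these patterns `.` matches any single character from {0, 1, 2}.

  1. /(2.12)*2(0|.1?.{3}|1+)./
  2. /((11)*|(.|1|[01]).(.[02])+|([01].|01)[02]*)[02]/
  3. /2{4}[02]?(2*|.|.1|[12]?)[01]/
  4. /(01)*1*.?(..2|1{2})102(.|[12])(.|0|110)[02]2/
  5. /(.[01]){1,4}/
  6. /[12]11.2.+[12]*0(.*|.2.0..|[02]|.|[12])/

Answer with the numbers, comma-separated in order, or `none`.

4

1 → no match
2 → no match
3 → no match — must start with '2'
4 → match
5 → no match
6 → no match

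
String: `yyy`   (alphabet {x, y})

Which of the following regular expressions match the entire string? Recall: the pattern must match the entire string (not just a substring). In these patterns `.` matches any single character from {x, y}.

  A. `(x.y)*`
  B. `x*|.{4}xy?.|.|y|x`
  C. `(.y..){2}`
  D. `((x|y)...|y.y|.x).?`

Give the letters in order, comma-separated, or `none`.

D

A → no match
B → no match
C → no match
D → match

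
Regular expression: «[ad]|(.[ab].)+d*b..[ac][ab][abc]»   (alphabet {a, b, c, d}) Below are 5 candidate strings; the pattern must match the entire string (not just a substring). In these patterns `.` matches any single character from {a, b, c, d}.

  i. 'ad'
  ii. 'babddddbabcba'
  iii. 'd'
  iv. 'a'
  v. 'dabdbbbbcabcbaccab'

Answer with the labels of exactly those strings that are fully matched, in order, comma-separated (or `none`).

i → no match
ii → match
iii → match
iv → match
v → match

ii, iii, iv, v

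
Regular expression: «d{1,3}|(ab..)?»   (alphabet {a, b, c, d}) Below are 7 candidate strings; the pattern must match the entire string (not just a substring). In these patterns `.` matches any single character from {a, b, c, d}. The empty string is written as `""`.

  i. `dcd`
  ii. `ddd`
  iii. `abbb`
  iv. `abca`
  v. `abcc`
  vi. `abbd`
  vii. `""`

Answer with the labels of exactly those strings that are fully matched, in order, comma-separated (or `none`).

i → no match
ii → match
iii → match
iv → match
v → match
vi → match
vii → match

ii, iii, iv, v, vi, vii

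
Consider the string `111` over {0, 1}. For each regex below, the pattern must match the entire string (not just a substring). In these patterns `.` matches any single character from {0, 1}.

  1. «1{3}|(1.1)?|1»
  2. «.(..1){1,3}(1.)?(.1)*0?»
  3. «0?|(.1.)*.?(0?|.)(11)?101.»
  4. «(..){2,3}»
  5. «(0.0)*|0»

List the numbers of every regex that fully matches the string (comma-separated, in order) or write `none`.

1 → match
2 → no match
3 → no match
4 → no match
5 → no match

1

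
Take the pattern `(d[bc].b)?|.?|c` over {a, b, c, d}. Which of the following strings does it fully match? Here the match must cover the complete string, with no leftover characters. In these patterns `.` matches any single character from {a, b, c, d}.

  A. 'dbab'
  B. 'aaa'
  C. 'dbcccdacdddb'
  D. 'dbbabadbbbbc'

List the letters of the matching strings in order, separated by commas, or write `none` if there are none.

A. 'dbab' → match
B. 'aaa' → no match
C. 'dbcccdacdddb' → no match
D. 'dbbabadbbbbc' → no match

A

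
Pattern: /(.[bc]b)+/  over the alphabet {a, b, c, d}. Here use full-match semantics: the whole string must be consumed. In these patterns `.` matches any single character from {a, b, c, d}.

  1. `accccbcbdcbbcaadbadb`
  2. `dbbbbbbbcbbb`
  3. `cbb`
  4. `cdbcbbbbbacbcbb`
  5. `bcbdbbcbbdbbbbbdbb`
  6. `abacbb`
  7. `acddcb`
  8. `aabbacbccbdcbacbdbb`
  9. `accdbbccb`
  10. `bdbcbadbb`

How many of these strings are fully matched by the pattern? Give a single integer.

2

1 → no match
2 → no match
3 → match
4 → no match
5 → match
6 → no match
7 → no match
8 → no match
9 → no match
10 → no match
Total matched: 2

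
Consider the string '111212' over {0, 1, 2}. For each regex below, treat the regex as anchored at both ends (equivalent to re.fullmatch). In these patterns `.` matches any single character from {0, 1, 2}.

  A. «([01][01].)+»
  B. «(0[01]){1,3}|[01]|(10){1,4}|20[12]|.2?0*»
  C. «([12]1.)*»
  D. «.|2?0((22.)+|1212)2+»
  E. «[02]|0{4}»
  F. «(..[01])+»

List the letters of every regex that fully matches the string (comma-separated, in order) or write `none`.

C

A → no match
B → no match
C → match
D → no match
E → no match
F → no match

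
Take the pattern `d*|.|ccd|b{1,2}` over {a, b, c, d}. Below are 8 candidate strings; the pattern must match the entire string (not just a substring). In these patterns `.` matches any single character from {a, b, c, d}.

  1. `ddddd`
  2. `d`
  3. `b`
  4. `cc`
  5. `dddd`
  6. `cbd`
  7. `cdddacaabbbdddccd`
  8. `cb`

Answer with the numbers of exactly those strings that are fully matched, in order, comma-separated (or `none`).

1, 2, 3, 5

1 → match
2 → match
3 → match
4 → no match
5 → match
6 → no match
7 → no match
8 → no match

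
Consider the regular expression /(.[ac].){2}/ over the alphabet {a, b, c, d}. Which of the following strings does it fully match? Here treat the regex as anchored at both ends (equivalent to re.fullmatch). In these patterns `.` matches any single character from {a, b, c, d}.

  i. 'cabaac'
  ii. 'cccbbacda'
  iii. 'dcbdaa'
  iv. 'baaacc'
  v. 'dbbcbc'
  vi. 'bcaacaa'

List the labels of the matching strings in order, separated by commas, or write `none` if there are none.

i, iii, iv

i. 'cabaac' → match
ii. 'cccbbacda' → no match
iii. 'dcbdaa' → match
iv. 'baaacc' → match
v. 'dbbcbc' → no match
vi. 'bcaacaa' → no match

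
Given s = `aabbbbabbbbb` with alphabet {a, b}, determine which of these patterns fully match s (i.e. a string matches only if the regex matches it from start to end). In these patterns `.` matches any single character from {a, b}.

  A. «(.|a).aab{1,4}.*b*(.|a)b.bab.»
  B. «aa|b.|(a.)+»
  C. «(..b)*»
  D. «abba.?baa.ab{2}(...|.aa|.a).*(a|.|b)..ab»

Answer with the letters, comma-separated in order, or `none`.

C

A → no match
B → no match
C → match
D → no match — must start with `abba`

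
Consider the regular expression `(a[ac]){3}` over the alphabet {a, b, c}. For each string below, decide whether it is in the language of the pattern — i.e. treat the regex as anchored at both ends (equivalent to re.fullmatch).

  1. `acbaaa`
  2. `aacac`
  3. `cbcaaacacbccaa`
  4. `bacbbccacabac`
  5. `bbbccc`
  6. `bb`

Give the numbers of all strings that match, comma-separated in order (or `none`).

none

1 → no match
2 → no match
3 → no match — must start with `a`
4 → no match — must start with `a`
5 → no match — must start with `a`
6 → no match — must start with `a`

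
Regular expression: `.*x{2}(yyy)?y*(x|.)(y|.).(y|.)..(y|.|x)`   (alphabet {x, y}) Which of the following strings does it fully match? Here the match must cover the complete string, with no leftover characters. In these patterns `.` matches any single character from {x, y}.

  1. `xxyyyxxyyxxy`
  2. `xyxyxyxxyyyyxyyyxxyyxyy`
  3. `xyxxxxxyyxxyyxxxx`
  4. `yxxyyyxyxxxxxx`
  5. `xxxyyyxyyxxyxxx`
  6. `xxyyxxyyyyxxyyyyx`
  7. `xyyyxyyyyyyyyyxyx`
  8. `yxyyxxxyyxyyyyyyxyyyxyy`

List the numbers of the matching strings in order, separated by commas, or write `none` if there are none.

1, 6

1. `xxyyyxxyyxxy` → match
2 → no match
3 → no match
4 → no match
5 → no match
6 → match
7 → no match
8 → no match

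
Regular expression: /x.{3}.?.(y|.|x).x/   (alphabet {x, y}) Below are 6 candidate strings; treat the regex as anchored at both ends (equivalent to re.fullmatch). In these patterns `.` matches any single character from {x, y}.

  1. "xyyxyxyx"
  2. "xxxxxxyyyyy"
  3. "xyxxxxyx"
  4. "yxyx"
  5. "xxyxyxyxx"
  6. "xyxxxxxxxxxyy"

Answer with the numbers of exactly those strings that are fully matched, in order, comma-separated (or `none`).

1 → match
2 → no match — must end with "x"
3 → match
4 → no match — must start with "x"
5 → match
6 → no match — must end with "x"

1, 3, 5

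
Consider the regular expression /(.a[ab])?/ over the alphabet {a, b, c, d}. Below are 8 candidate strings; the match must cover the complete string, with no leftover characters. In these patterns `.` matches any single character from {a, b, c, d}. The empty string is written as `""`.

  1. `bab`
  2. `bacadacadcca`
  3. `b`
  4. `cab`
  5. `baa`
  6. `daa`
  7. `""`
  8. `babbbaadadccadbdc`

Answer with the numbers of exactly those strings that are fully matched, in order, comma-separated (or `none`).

1, 4, 5, 6, 7

1 → match
2 → no match
3 → no match
4 → match
5 → match
6 → match
7 → match
8 → no match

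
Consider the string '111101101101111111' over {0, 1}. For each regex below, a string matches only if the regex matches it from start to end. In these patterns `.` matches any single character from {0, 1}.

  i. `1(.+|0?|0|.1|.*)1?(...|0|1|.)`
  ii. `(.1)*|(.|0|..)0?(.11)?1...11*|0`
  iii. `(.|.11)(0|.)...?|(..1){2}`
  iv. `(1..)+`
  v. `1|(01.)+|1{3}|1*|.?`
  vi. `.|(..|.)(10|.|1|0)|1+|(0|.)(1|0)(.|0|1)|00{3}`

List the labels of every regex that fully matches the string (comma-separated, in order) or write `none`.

i, iv

i → match
ii → no match
iii → no match
iv → match
v → no match
vi → no match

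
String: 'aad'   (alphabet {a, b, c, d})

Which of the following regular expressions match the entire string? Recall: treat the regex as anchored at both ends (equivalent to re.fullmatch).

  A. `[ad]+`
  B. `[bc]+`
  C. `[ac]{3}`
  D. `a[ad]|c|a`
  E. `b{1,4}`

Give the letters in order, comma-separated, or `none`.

A

A → match
B → no match
C → no match
D → no match
E → no match — must start with 'b'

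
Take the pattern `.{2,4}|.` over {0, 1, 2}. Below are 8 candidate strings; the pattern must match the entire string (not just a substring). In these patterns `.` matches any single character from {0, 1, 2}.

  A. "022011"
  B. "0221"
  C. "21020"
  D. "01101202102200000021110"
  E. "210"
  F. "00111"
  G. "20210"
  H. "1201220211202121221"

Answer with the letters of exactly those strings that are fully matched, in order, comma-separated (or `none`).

A → no match
B → match
C → no match
D → no match
E → match
F → no match
G → no match
H → no match

B, E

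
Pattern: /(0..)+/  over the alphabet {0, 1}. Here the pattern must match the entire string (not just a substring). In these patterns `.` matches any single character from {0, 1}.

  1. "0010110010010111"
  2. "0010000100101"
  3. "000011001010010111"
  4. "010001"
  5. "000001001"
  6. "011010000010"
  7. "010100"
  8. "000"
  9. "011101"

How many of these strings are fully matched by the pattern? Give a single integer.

4

1 → no match
2 → no match
3 → no match
4 → match
5 → match
6 → match
7 → no match
8 → match
9 → no match
Total matched: 4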